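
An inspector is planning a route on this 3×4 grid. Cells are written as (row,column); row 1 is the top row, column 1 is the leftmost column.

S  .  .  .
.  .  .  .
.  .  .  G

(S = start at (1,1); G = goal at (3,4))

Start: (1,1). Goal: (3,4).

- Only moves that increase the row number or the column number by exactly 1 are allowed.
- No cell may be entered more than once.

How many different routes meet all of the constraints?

10

A right/down-only route from (1,1) to (3,4) makes exactly 2 down-moves and 3 right-moves in some order.
With no other constraints that would be C(5,2) = 10 routes.
That gives 10 routes.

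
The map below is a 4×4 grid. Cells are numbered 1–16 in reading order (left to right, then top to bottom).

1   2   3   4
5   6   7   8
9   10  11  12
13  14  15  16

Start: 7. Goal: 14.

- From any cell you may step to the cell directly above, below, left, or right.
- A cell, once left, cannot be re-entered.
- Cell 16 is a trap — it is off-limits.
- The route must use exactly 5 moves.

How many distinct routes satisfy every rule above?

Need simple routes of exactly 5 moves from 7 to 14 (Manhattan distance 3, so 1 moves are spent on a detour and 1 undoing it).
Enumerating: 7 3 2 6 10 14 | 7 11 10 9 13 14 | 7 6 10 9 13 14 | 7 6 10 11 15 14 | 7 6 5 9 13 14 | 7 6 5 9 10 14 | 7 8 12 11 15 14 | 7 8 12 11 10 14.
That gives 8 routes.

8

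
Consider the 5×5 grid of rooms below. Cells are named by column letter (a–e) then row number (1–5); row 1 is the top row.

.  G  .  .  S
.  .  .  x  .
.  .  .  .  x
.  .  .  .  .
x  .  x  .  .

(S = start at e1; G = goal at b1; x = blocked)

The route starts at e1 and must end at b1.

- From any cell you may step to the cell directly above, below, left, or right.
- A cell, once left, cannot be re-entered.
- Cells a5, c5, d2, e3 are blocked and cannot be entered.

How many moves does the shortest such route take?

The Manhattan distance from e1 to b1 is |1−1| + |5−2| = 3, so at least 3 moves are needed.
A route of 3 moves achieves this: e1 → d1 → c1 → b1.
Since 3 matches the lower bound, it is optimal.

3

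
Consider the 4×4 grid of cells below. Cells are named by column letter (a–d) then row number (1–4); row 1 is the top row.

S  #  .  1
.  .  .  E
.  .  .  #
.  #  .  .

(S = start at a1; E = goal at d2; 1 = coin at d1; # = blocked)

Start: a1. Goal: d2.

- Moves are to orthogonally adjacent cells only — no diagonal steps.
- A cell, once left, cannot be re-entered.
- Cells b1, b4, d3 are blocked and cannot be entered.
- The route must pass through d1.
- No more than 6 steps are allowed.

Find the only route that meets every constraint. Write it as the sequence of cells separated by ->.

a1 -> a2 -> b2 -> c2 -> c1 -> d1 -> d2

The 6-move cap with required stops at d1 leaves no slack for detours.
Route from a1: down to a2, 2× right (reaching c2), up to c1, right to d1, down to d2 — 6 moves in all.
Check: all required cells visited; 6 ≤ 6 moves.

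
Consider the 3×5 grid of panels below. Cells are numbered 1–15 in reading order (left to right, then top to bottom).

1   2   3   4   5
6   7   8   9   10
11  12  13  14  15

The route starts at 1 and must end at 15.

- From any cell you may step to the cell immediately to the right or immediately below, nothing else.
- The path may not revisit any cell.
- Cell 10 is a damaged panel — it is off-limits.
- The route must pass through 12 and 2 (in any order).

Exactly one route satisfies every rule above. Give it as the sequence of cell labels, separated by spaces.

Moves only go right or down, so the column and row indices never decrease.
Route from 1: right 1 to 2, down 2 to 12, right 3 to 15 — 6 moves in all.
Check: all required cells visited.

1 2 7 12 13 14 15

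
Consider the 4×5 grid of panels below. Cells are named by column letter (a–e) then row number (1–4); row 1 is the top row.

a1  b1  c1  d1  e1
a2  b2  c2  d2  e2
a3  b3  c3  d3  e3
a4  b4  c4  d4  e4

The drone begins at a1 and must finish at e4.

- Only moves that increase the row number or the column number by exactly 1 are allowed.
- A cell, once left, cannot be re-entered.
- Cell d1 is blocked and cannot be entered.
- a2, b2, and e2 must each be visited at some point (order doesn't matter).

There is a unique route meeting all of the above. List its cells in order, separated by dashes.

a1 - a2 - b2 - c2 - d2 - e2 - e3 - e4

Moves only go right or down, so the column and row indices never decrease.
Route from a1: down 1 to a2, right 4 to e2, down 2 to e4 — 7 moves in all.
Check: all required cells visited.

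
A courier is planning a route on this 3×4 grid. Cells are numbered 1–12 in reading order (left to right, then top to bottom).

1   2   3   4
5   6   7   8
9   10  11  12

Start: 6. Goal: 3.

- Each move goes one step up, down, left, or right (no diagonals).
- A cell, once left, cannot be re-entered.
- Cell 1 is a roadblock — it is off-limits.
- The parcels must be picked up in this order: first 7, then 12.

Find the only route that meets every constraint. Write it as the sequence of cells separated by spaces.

The waypoints must appear in the order 7, 12, with no cell reused.
Route from 6: right to 7, down to 11, right to 12, 2× up (reaching 4), left to 3 — 6 moves in all.
Check: order respected (7 at step 1, 12 at step 3).

6 7 11 12 8 4 3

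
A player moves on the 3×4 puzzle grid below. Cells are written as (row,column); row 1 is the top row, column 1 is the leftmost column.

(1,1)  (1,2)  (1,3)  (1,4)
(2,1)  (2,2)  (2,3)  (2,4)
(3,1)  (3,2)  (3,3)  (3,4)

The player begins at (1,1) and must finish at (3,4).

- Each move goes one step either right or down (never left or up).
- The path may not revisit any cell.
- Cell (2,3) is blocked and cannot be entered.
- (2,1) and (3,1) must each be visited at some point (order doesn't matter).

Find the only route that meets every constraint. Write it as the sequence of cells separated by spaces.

Moves only go right or down, so the column and row indices never decrease.
Route from (1,1): 2× down (reaching (3,1)), 3× right (reaching (3,4)) — 5 moves in all.
Check: all required cells visited.

(1,1) (2,1) (3,1) (3,2) (3,3) (3,4)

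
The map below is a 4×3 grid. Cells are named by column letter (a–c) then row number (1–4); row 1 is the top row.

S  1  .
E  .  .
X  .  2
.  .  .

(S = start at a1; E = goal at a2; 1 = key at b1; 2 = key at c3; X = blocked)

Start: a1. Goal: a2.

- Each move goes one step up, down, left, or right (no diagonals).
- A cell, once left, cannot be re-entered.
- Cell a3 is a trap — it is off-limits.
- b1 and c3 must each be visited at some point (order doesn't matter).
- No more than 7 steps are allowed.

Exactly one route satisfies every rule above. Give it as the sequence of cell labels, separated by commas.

The budget equals the shortest possible length, so every move has to be on a shortest route through the required cells.
Route from a1: 2× right (reaching c1), 2× down (reaching c3), left to b3, up to b2, left to a2 — 7 moves in all.
Check: all required cells visited; 7 ≤ 7 moves.

a1, b1, c1, c2, c3, b3, b2, a2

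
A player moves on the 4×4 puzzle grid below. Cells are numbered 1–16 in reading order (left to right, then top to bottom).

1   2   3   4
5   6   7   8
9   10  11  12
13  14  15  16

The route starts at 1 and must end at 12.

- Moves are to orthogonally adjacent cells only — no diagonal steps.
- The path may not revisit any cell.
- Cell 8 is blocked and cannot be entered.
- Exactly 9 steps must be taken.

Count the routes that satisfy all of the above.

22

Need simple routes of exactly 9 moves from 1 to 12 (Manhattan distance 5, so 2 moves are spent on a detour and 2 undoing it).
Branch systematically from the start, pruning whenever the remaining move budget drops below the Manhattan distance to 12 or differs from it in parity. Grouping the completions by first move — via 5: 8; via 2: 14 — and summing: 8 + 14 = 22.
That gives 22 routes.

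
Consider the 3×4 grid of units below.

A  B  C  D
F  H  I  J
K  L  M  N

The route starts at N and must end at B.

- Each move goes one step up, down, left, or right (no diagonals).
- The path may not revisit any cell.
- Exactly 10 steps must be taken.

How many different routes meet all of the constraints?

Need simple routes of exactly 10 moves from N to B (Manhattan distance 4, so 3 moves are spent on a detour and 3 undoing it).
Enumerating: N J D C I M L H F A B | N J D C I M L K F A B | N J D C I M L K F H B | N J D C I H L K F A B | N M L K F H I J D C B.
That gives 5 routes.

5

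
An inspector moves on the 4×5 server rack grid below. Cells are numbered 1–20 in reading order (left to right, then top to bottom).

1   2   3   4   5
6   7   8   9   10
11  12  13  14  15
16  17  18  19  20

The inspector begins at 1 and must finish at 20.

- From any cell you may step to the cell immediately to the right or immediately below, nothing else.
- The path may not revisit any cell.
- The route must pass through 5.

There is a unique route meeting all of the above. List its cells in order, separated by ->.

1 -> 2 -> 3 -> 4 -> 5 -> 10 -> 15 -> 20

Moves only go right or down, so the column and row indices never decrease.
Route from 1: right 4 to 5, down 3 to 20 — 7 moves in all.
Check: all required cells visited.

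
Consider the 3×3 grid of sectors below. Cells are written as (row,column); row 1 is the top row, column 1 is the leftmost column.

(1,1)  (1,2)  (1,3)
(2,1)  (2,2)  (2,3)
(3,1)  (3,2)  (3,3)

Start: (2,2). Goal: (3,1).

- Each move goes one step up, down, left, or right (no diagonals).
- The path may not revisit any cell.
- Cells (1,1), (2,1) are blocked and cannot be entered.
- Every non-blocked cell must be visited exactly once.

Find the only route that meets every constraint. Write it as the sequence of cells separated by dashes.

(2,2) - (1,2) - (1,3) - (2,3) - (3,3) - (3,2) - (3,1)

Need to visit all 7 open cells exactly once, starting at (2,2) and ending at (3,1).
Cell (3,3) has only two open neighbours ((2,3) and (3,2)), so the path must pass straight through it: one of those is the cell it's entered from and the other is where it exits.
Route from (2,2): up to (1,2), right to (1,3), 2× down (reaching (3,3)), 2× left (reaching (3,1)) — 6 moves in all.
Check: all 7 open cells covered.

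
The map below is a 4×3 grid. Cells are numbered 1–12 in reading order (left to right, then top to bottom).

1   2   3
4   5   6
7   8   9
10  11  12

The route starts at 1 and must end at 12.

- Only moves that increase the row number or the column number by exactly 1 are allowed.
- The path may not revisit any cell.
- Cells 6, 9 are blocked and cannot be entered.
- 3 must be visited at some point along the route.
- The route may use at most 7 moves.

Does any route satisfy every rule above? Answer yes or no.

Every right/down route from 3 to 12 runs into a blocked cell, so that leg cannot be completed.

no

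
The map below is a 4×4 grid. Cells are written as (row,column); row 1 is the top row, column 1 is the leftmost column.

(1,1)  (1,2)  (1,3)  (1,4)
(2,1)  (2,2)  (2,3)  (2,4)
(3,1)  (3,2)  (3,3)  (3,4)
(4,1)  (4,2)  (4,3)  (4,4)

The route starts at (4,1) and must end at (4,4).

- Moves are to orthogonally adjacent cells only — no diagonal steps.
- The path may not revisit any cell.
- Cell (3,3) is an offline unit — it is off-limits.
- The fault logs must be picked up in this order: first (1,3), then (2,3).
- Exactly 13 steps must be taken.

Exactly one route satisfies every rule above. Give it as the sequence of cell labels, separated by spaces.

(4,1) (3,1) (2,1) (1,1) (1,2) (1,3) (1,4) (2,4) (2,3) (2,2) (3,2) (4,2) (4,3) (4,4)

The waypoints must appear in the order (1,3), (2,3), with no cell reused.
Route from (4,1): up 3 to (1,1), right 3 to (1,4), down 1 to (2,4), left 2 to (2,2), down 2 to (4,2), right 2 to (4,4) — 13 moves in all.
Check: order respected ((1,3) at step 5, (2,3) at step 8); 13 moves as required.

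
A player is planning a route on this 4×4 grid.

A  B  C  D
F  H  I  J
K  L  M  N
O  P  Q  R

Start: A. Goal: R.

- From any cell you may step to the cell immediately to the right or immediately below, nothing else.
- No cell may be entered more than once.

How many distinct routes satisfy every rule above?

A right/down-only route from A to R makes exactly 3 down-moves and 3 right-moves in some order.
With no other constraints that would be C(6,3) = 20 routes.
That gives 20 routes.

20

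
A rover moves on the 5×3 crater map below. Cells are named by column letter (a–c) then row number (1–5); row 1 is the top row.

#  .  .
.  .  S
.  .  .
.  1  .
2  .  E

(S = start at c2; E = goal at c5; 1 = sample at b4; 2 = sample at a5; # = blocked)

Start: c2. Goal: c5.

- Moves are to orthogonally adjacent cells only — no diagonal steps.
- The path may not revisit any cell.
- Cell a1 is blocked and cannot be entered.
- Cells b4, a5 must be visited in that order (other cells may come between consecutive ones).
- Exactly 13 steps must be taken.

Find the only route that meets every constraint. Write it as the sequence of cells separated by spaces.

The waypoints must appear in the order b4, a5, with no cell reused.
Route from c2: up to c1, left to b1, down to b2, left to a2, down to a3, 2× right (reaching c3), down to c4, 2× left (reaching a4), down to a5, 2× right (reaching c5) — 13 moves in all.
Check: order respected (1 at step 9, 2 at step 11); 13 moves as required.

c2 c1 b1 b2 a2 a3 b3 c3 c4 b4 a4 a5 b5 c5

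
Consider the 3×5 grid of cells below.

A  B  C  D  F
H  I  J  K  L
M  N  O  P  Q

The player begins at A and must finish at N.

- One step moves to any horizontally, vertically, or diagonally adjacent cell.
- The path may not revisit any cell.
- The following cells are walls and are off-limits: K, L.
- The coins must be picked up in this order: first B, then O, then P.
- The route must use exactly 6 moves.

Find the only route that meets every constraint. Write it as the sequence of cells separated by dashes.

The waypoints must appear in the order B, O, P, with no cell reused.
Route from A: right to B, down to I, down-right to O, right to P, up-left to J, down-left to N — 6 moves in all.
Check: order respected (B at step 1, O at step 3, P at step 4); 6 moves as required.

A - B - I - O - P - J - N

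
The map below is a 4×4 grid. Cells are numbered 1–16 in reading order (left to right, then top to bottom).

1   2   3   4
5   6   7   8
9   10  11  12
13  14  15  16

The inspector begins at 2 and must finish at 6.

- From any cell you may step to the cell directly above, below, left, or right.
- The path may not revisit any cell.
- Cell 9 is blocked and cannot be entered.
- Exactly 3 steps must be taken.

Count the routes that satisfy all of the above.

2

Need simple routes of exactly 3 moves from 2 to 6 (Manhattan distance 1, so 1 moves are spent on a detour and 1 undoing it).
Enumerating: 2 1 5 6 | 2 3 7 6.
That gives 2 routes.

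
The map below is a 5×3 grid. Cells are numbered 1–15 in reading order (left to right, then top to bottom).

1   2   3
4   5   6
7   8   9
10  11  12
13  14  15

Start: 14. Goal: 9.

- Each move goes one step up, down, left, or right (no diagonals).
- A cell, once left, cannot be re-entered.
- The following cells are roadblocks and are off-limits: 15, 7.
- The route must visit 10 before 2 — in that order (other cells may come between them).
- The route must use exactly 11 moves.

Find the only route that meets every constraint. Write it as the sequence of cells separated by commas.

14, 13, 10, 11, 8, 5, 4, 1, 2, 3, 6, 9

The waypoints must appear in the order 10, 2, with no cell reused.
Route from 14: left 1 to 13, up 1 to 10, right 1 to 11, up 2 to 5, left 1 to 4, up 1 to 1, right 2 to 3, down 2 to 9 — 11 moves in all.
Check: order respected (10 at step 2, 2 at step 8); 11 moves as required.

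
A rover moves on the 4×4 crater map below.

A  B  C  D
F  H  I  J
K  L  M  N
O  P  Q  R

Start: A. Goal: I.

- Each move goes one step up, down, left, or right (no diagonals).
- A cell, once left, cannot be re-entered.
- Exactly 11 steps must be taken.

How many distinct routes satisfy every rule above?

Need simple routes of exactly 11 moves from A to I (Manhattan distance 3, so 4 moves are spent on a detour and 4 undoing it).
Branch systematically from the start, pruning whenever the remaining move budget drops below the Manhattan distance to I or differs from it in parity. Grouping the completions by first move — via F: 19; via B: 20 — and summing: 19 + 20 = 39.
That gives 39 routes.

39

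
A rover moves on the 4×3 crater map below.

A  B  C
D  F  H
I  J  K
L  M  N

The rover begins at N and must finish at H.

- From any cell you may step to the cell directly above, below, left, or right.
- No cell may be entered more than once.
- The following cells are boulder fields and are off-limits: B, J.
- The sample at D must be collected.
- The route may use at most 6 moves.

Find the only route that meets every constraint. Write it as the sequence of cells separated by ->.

Any route must reach D and still end at H within 6 moves, so the order of the required stops is forced.
Route from N: left 2 to L, up 2 to D, right 2 to H — 6 moves in all.
Check: all required cells visited; 6 ≤ 6 moves.

N -> M -> L -> I -> D -> F -> H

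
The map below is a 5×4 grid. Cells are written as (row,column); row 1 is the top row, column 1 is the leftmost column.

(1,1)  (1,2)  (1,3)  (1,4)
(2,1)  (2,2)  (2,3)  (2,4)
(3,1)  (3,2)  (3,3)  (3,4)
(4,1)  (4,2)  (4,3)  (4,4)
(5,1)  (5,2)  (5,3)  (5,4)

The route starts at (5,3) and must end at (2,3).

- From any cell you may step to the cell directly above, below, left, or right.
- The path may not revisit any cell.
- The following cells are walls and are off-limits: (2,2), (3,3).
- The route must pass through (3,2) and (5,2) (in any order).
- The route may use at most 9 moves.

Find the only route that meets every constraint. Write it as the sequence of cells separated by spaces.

(5,3) (5,2) (4,2) (3,2) (3,1) (2,1) (1,1) (1,2) (1,3) (2,3)

The budget equals the shortest possible length, so every move has to be on a shortest route through the required cells.
Route from (5,3): left to (5,2), 2× up (reaching (3,2)), left to (3,1), 2× up (reaching (1,1)), 2× right (reaching (1,3)), down to (2,3) — 9 moves in all.
Check: all required cells visited; 9 ≤ 9 moves.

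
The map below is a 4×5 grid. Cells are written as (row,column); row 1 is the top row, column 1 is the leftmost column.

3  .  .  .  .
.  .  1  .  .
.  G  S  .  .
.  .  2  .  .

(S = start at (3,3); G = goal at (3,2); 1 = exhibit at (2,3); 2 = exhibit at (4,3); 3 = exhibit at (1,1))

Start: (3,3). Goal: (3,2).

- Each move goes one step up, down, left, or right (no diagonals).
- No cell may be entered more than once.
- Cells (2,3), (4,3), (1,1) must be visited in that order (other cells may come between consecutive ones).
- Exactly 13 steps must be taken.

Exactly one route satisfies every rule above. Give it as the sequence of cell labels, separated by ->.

(3,3) -> (2,3) -> (2,4) -> (3,4) -> (4,4) -> (4,3) -> (4,2) -> (4,1) -> (3,1) -> (2,1) -> (1,1) -> (1,2) -> (2,2) -> (3,2)

The waypoints must appear in the order (2,3), (4,3), (1,1), with no cell reused.
Route from (3,3): up 1 to (2,3), right 1 to (2,4), down 2 to (4,4), left 3 to (4,1), up 3 to (1,1), right 1 to (1,2), down 2 to (3,2) — 13 moves in all.
Check: order respected (1 at step 1, 2 at step 5, 3 at step 10); 13 moves as required.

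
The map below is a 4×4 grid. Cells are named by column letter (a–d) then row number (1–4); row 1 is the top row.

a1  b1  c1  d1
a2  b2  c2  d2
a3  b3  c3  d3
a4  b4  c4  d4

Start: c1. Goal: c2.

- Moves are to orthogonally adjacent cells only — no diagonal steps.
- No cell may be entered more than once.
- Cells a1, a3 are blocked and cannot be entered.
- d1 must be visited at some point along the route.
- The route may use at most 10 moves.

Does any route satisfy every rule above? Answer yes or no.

One route that works: c1 → d1 → d2 → c2.

yes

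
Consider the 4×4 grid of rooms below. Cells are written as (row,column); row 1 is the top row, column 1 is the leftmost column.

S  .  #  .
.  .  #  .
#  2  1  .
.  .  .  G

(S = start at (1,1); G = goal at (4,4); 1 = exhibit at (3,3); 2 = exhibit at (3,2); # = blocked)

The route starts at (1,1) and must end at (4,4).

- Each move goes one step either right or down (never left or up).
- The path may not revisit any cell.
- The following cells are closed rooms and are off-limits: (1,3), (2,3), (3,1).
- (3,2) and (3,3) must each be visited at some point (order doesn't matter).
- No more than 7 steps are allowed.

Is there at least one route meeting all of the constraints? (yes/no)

One route that works: (1,1) → (2,1) → (2,2) → (3,2) → (3,3) → (4,3) → (4,4).

yes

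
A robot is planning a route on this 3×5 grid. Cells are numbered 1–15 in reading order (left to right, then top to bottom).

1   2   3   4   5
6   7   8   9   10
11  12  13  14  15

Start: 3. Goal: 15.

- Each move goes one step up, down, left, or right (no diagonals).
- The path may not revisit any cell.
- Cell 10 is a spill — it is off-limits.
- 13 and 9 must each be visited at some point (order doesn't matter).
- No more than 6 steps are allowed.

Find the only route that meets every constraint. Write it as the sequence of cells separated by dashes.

The 6-move cap with required stops at 13, 9 leaves no slack for detours.
Route from 3: right to 4, down to 9, left to 8, down to 13, 2× right (reaching 15) — 6 moves in all.
Check: all required cells visited; 6 ≤ 6 moves.

3 - 4 - 9 - 8 - 13 - 14 - 15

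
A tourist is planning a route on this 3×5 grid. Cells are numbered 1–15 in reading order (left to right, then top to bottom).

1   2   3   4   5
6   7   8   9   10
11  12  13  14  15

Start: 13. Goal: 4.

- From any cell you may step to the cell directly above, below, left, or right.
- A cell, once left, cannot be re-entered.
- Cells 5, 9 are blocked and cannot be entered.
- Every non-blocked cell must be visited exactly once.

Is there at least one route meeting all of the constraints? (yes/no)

no

Cell 10 has only one open neighbour but is neither the start nor the goal, so a Hamiltonian route would have to both enter and leave it through the same neighbour — impossible without revisiting.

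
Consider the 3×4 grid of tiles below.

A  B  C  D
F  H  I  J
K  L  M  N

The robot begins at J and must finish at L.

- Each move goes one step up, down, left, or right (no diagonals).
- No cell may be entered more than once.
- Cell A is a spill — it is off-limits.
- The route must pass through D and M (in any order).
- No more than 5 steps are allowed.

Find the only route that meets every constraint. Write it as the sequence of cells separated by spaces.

The budget equals the shortest possible length, so every move has to be on a shortest route through the required cells.
Route from J: up to D, left to C, 2× down (reaching M), left to L — 5 moves in all.
Check: all required cells visited; 5 ≤ 5 moves.

J D C I M L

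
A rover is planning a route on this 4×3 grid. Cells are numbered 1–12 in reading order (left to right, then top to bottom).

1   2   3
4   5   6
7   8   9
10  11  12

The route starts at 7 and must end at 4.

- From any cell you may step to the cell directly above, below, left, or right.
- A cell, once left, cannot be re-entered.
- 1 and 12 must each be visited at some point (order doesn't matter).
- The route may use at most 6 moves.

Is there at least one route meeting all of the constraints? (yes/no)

Even ignoring the no-revisit rule, getting from 7 to 4, taking the cheapest ordering 7 → 12 → 1 → 4 needs at least 3 + 5 + 1 = 9 moves (Manhattan distance per leg), which exceeds the 6-move limit.

no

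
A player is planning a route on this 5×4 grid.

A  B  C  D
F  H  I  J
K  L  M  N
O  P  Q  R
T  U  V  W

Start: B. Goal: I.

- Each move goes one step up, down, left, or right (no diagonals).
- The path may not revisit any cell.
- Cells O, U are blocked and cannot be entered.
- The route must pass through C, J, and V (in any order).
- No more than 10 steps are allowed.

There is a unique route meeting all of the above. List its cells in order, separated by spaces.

Any route must reach C, J, and V and still end at I within 10 moves, so the order of the required stops is forced.
Route from B: right 2 to D, down 4 to W, left 1 to V, up 3 to I — 10 moves in all.
Check: all required cells visited; 10 ≤ 10 moves.

B C D J N R W V Q M I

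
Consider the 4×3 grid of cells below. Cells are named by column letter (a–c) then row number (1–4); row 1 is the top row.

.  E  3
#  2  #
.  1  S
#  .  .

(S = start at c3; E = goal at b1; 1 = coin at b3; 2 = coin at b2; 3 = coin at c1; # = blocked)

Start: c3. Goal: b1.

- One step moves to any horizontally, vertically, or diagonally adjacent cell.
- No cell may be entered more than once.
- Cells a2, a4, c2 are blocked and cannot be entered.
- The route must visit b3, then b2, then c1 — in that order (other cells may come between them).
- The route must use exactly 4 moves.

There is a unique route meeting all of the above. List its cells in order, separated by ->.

c3 -> b3 -> b2 -> c1 -> b1

The waypoints must appear in the order b3, b2, c1, with no cell reused.
Route from c3: left 1 to b3, up 1 to b2, up-right 1 to c1, left 1 to b1 — 4 moves in all.
Check: order respected (1 at step 1, 2 at step 2, 3 at step 3); 4 moves as required.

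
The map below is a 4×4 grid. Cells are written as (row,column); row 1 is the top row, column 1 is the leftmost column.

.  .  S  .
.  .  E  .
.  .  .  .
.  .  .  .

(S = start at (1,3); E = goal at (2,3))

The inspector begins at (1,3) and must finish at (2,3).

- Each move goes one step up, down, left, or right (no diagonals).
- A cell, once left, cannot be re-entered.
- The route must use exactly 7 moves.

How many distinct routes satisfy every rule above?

Need simple routes of exactly 7 moves from (1,3) to (2,3) (Manhattan distance 1, so 3 moves are spent on a detour and 3 undoing it).
Enumerating: (1,3) (1,2) (2,2) (3,2) (4,2) (4,3) (3,3) (2,3) | (1,3) (1,2) (2,2) (3,2) (3,3) (3,4) (2,4) (2,3) | (1,3) (1,2) (2,2) (2,1) (3,1) (3,2) (3,3) (2,3) | (1,3) (1,2) (1,1) (2,1) (3,1) (3,2) (2,2) (2,3) | (1,3) (1,2) (1,1) (2,1) (3,1) (3,2) (3,3) (2,3) | (1,3) (1,2) (1,1) (2,1) (2,2) (3,2) (3,3) (2,3) | (1,3) (1,4) (2,4) (3,4) (4,4) (4,3) (3,3) (2,3) | (1,3) (1,4) (2,4) (3,4) (3,3) (3,2) (2,2) (2,3).
That gives 8 routes.

8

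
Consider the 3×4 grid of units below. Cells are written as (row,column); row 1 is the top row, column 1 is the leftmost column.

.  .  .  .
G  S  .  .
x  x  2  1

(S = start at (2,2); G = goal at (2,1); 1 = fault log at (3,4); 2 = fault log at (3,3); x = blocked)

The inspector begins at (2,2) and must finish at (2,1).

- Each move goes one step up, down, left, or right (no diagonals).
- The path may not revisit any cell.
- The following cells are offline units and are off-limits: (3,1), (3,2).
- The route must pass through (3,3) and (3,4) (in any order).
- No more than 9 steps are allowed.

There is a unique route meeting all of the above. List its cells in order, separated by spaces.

(2,2) (2,3) (3,3) (3,4) (2,4) (1,4) (1,3) (1,2) (1,1) (2,1)

The budget equals the shortest possible length, so every move has to be on a shortest route through the required cells.
Route from (2,2): right 1 to (2,3), down 1 to (3,3), right 1 to (3,4), up 2 to (1,4), left 3 to (1,1), down 1 to (2,1) — 9 moves in all.
Check: all required cells visited; 9 ≤ 9 moves.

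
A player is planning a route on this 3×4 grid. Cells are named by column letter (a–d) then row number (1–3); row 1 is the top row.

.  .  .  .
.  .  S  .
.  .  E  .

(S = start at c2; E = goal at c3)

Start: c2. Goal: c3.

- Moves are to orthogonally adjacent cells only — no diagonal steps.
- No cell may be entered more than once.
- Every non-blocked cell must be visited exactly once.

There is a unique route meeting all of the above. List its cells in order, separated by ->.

Need to visit all 12 open cells exactly once, starting at c2 and ending at c3.
Cell d3 has only two open neighbours (d2 and c3), so the path must pass straight through it: one of those is the cell it's entered from and the other is where it exits.
Route from c2: left 1 to b2, down 1 to b3, left 1 to a3, up 2 to a1, right 3 to d1, down 2 to d3, left 1 to c3 — 11 moves in all.
Check: all 12 open cells covered.

c2 -> b2 -> b3 -> a3 -> a2 -> a1 -> b1 -> c1 -> d1 -> d2 -> d3 -> c3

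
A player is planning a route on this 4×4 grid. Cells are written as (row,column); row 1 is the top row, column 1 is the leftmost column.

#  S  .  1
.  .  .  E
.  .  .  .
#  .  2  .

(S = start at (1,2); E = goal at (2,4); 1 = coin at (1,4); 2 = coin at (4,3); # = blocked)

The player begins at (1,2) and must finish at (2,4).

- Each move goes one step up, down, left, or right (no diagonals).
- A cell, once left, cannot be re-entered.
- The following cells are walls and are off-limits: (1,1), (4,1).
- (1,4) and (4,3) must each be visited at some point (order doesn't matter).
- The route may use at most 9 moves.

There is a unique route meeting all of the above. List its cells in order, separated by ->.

Any route must reach (1,4) and (4,3) and still end at (2,4) within 9 moves, so the order of the required stops is forced.
Route from (1,2): 3× down (reaching (4,2)), right to (4,3), 3× up (reaching (1,3)), right to (1,4), down to (2,4) — 9 moves in all.
Check: all required cells visited; 9 ≤ 9 moves.

(1,2) -> (2,2) -> (3,2) -> (4,2) -> (4,3) -> (3,3) -> (2,3) -> (1,3) -> (1,4) -> (2,4)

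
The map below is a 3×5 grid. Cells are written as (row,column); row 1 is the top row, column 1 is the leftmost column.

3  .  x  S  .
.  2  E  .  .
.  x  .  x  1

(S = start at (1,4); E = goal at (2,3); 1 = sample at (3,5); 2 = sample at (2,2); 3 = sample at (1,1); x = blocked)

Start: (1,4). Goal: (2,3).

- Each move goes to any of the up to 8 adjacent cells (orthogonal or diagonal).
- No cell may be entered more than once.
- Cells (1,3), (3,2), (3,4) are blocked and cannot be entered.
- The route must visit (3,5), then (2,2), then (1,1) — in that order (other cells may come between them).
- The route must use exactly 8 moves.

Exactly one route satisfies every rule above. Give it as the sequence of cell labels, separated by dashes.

(1,4) - (2,5) - (3,5) - (2,4) - (3,3) - (2,2) - (1,1) - (1,2) - (2,3)

The waypoints must appear in the order (3,5), (2,2), (1,1), with no cell reused.
Route from (1,4): down-right 1 to (2,5), down 1 to (3,5), up-left 1 to (2,4), down-left 1 to (3,3), up-left 2 to (1,1), right 1 to (1,2), down-right 1 to (2,3) — 8 moves in all.
Check: order respected (1 at step 2, 2 at step 5, 3 at step 6); 8 moves as required.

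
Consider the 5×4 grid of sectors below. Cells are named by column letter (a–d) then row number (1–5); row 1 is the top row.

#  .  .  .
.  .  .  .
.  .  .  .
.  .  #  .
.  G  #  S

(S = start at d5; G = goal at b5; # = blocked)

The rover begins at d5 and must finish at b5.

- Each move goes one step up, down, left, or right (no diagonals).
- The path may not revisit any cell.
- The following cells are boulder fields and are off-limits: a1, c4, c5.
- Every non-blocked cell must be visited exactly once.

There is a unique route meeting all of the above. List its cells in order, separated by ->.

d5 -> d4 -> d3 -> c3 -> c2 -> d2 -> d1 -> c1 -> b1 -> b2 -> a2 -> a3 -> b3 -> b4 -> a4 -> a5 -> b5

Need to visit all 17 open cells exactly once, starting at d5 and ending at b5.
Cell a2 has only two open neighbours (a3 and b2), so the path must pass straight through it: one of those is the cell it's entered from and the other is where it exits.
Route from d5: up 2 to d3, left 1 to c3, up 1 to c2, right 1 to d2, up 1 to d1, left 2 to b1, down 1 to b2, left 1 to a2, down 1 to a3, right 1 to b3, down 1 to b4, left 1 to a4, down 1 to a5, right 1 to b5 — 16 moves in all.
Check: all 17 open cells covered.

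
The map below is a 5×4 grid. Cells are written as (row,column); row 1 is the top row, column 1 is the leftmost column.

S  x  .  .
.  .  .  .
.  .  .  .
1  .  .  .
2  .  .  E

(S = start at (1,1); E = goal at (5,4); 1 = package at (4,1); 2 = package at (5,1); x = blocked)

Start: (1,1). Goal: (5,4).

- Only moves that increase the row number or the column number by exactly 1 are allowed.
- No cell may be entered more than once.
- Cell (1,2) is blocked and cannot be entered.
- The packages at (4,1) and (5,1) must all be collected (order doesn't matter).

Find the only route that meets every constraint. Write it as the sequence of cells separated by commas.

(1,1), (2,1), (3,1), (4,1), (5,1), (5,2), (5,3), (5,4)

Moves only go right or down, so the column and row indices never decrease.
Route from (1,1): 4× down (reaching (5,1)), 3× right (reaching (5,4)) — 7 moves in all.
Check: all required cells visited.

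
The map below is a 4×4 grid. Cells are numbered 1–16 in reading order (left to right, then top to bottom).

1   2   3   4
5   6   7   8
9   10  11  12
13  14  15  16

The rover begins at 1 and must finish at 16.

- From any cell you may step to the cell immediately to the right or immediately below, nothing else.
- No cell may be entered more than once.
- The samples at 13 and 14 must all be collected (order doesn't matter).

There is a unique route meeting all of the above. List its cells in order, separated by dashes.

Moves only go right or down, so the column and row indices never decrease.
Route from 1: down 3 to 13, right 3 to 16 — 6 moves in all.
Check: all required cells visited.

1 - 5 - 9 - 13 - 14 - 15 - 16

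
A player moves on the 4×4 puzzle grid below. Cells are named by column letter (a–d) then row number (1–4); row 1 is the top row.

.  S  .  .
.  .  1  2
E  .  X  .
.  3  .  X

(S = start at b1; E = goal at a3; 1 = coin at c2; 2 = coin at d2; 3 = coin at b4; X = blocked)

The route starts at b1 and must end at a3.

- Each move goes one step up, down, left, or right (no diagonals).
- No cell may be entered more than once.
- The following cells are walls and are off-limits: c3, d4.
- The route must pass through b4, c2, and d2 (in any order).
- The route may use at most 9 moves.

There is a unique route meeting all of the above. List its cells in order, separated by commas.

b1, c1, d1, d2, c2, b2, b3, b4, a4, a3

The 9-move cap with required stops at b4, c2, d2 leaves no slack for detours.
Route from b1: 2× right (reaching d1), down to d2, 2× left (reaching b2), 2× down (reaching b4), left to a4, up to a3 — 9 moves in all.
Check: all required cells visited; 9 ≤ 9 moves.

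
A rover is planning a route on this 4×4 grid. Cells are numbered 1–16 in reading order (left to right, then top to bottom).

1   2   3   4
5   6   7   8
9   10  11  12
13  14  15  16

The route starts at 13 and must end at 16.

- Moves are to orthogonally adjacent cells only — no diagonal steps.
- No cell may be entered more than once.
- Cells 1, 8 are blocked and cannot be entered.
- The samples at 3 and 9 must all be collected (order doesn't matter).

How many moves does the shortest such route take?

Any route passes through 3 and 9 in some order between 13 and 16. Summing Manhattan distances along each leg and taking the cheapest ordering (13 → 9 → 3 → 16) gives a lower bound of 1 + 4 + 4 = 9 moves.
A route of 9 moves achieves this: 13 → 9 → 5 → 6 → 2 → 3 → 7 → 11 → 15 → 16.
Since 9 matches the lower bound, it is optimal.

9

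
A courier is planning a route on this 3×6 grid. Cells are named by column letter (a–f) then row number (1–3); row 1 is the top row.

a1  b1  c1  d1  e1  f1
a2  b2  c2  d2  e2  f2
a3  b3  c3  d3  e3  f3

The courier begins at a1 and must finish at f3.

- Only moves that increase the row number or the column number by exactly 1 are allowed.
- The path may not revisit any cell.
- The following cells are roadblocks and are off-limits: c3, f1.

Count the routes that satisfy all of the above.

14

A right/down-only route from a1 to f3 makes exactly 2 down-moves and 5 right-moves in some order.
With no other constraints that would be C(7,2) = 21 routes.
Subtract routes through each blocked cell (inclusion–exclusion for overlaps): − through f1: 1 − through c3: 6 → 14.
That gives 14 routes.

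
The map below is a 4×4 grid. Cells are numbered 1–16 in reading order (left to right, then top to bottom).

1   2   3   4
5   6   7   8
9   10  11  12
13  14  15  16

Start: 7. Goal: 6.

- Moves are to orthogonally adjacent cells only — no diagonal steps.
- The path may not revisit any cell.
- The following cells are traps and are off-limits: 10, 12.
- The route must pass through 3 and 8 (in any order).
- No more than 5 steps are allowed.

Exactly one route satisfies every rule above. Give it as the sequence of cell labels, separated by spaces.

7 8 4 3 2 6

Any route must reach 3 and 8 and still end at 6 within 5 moves, so the order of the required stops is forced.
Route from 7: right to 8, up to 4, 2× left (reaching 2), down to 6 — 5 moves in all.
Check: all required cells visited; 5 ≤ 5 moves.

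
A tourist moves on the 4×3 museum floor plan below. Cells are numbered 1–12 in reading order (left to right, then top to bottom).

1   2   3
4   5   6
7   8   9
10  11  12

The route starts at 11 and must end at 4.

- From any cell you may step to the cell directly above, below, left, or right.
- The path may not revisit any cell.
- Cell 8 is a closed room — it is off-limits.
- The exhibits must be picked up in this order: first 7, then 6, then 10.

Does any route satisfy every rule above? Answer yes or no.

no

Even ignoring the required order, no revisit-free route from 11 to 4 manages to pass through all of 7, 6, and 10: branching out from 11, every path either misses one of them or, having collected them, can no longer reach 4 without re-entering a cell.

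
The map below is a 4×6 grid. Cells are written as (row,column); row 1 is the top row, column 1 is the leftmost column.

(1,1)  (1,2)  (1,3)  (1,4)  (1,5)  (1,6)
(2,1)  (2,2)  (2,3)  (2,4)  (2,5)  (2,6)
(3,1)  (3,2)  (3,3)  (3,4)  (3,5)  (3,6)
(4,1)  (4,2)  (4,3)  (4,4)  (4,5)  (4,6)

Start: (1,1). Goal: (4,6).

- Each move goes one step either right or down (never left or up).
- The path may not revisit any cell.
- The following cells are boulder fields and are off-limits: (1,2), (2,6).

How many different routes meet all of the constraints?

A right/down-only route from (1,1) to (4,6) makes exactly 3 down-moves and 5 right-moves in some order.
With no other constraints that would be C(8,3) = 56 routes.
Subtract routes through each blocked cell (inclusion–exclusion for overlaps): − through (1,2): 35 − through (2,6): 6 + through (1,2)&(2,6): 5 → 20.
That gives 20 routes.

20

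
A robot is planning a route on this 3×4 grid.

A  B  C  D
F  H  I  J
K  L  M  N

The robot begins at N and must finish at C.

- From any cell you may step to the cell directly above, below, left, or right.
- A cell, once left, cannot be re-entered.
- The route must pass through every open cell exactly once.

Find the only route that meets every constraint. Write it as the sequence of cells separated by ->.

Need to visit all 12 open cells exactly once, starting at N and ending at C.
Cell K has only two open neighbours (F and L), so the path must pass straight through it: one of those is the cell it's entered from and the other is where it exits.
Route from N: 3× left (reaching K), 2× up (reaching A), right to B, down to H, 2× right (reaching J), up to D, left to C — 11 moves in all.
Check: all 12 open cells covered.

N -> M -> L -> K -> F -> A -> B -> H -> I -> J -> D -> C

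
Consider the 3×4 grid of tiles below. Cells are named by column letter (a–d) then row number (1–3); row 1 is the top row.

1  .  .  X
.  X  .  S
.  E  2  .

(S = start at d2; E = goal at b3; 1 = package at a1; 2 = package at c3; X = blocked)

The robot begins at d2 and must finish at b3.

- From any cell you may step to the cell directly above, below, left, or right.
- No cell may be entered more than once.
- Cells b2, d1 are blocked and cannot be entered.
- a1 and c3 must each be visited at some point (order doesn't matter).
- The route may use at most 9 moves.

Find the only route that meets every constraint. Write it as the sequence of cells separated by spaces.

d2 d3 c3 c2 c1 b1 a1 a2 a3 b3

The 9-move cap with required stops at a1, c3 leaves no slack for detours.
Route from d2: down 1 to d3, left 1 to c3, up 2 to c1, left 2 to a1, down 2 to a3, right 1 to b3 — 9 moves in all.
Check: all required cells visited; 9 ≤ 9 moves.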